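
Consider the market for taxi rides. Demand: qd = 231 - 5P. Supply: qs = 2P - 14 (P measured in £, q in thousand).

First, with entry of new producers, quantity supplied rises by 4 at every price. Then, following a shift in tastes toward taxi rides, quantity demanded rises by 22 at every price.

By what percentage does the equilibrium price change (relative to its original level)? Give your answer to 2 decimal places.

+7.35

Before the shock: 231 - 5P = 2P - 14 ⇒ 245 = 7P ⇒ P = 35, q = 56.
With the change applied: demand qd = 253 - 5P, supply qs = 2P - 10.
Setting them equal: 253 - 5P = 2P - 10 → 263 = 7P, so P = 263/7 ≈ 37.5714 and q = 456/7 ≈ 65.1429.
%ΔP = (37.5714 − 35) / 35 × 100 = +7.35%.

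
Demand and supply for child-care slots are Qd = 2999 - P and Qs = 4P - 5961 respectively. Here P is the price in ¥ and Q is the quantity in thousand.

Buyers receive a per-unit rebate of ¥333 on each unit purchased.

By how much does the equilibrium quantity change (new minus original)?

Solve the original market: 2999 - P = 4P - 5961, hence P = 1792 and Q = 1207.
Since buyers' out-of-pocket price is the market price minus the rebate, the effective demand curve becomes Qd = 3332 - P.
Setting them equal: 3332 - P = 4P - 5961 → 9293 = 5P, so P = 1858.6 and Q = 1473.4.
ΔQ = 1473.4 − 1207 = +266.4.

+266.4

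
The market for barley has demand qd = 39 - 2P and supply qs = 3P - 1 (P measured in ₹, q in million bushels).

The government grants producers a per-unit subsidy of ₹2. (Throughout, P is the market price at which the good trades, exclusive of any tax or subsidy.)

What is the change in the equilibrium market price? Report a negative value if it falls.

Original equilibrium: 39 - 2P = 3P - 1 gives 40 = 5P, so P = 8 and q = 23.
Since sellers receive the price plus the subsidy, the effective supply curve becomes qs = 3P + 5.
Equate the new curves: 39 - 2P = 3P + 5, giving 34 = 5P, P = 6.8, q = 25.4.
ΔP = 6.8 − 8 = -1.2.

-1.2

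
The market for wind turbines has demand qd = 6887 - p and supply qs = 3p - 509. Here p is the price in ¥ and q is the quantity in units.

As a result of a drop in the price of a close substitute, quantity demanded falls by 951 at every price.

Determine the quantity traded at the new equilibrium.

4324.75

Original equilibrium: 6887 - p = 3p - 509 gives 7396 = 4p, so p = 1849 and q = 5038.
The new curves are qd = 5936 - p (demand) and qs = 3p - 509 (supply).
Clearing the new market: 5936 - p = 3p - 509, so p = 1611.25 and q = 4324.75.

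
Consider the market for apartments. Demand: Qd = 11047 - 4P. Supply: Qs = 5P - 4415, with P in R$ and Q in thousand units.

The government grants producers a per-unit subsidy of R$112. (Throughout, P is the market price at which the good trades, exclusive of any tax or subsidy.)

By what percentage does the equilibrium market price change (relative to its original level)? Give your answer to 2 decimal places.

-3.62

Original equilibrium: 11047 - 4P = 5P - 4415 gives 15462 = 9P, so P = 1718 and Q = 4175.
Since sellers receive the price plus the subsidy, the effective supply curve becomes Qs = 5P - 3855.
Equate the new curves: 11047 - 4P = 5P - 3855, giving 14902 = 9P, P = 14902/9 ≈ 1655.7778, Q = 39815/9 ≈ 4423.8889.
%ΔP = (1655.7778 − 1718) / 1718 × 100 = -3.62%.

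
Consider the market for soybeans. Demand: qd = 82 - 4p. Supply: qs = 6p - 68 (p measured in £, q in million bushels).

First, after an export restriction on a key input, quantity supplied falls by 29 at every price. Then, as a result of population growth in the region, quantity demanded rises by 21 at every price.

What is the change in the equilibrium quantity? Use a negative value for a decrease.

Initially, 82 - 4p = 6p - 68, so 150 = 10p and p = 15, q = 22.
The new curves are qd = 103 - 4p (demand) and qs = 6p - 97 (supply).
Equate the new curves: 103 - 4p = 6p - 97, giving 200 = 10p, p = 20, q = 23.
Δq = 23 − 22 = +1.

+1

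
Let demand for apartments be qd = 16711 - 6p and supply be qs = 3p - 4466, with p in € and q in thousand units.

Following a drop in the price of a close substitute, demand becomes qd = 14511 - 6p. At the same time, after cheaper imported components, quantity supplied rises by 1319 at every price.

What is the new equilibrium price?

1962

Before the shock: 16711 - 6p = 3p - 4466 ⇒ 21177 = 9p ⇒ p = 2353, q = 2593.
After the shift, demand is qd = 14511 - 6p and supply is qs = 3p - 3147.
New equilibrium: 14511 - 6p = 3p - 3147 ⇒ 17658 = 9p ⇒ p = 1962, q = 2739.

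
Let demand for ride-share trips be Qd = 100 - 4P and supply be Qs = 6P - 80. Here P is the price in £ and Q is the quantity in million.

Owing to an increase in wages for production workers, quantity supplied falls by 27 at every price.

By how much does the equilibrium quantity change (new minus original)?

-10.8

Initially, 100 - 4P = 6P - 80, so 180 = 10P and P = 18, Q = 28.
The shock moves the curves to Qd = 100 - 4P and Qs = 6P - 107.
Clearing the new market: 100 - 4P = 6P - 107, so P = 20.7 and Q = 17.2.
ΔQ = 17.2 − 28 = -10.8.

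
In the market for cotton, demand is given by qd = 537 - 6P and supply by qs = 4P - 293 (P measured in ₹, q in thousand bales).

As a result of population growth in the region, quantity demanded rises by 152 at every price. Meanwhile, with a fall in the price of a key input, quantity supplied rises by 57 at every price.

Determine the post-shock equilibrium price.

Initially, 537 - 6P = 4P - 293, so 830 = 10P and P = 83, q = 39.
The new curves are qd = 689 - 6P (demand) and qs = 4P - 236 (supply).
Equate the new curves: 689 - 6P = 4P - 236, giving 925 = 10P, P = 92.5, q = 134.

92.5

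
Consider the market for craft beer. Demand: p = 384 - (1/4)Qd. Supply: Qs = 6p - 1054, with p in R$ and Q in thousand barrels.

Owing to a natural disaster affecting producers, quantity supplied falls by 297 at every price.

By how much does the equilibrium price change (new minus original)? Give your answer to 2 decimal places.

Solve the original market: 1536 - 4p = 6p - 1054, hence p = 259 and Q = 500.
After the shift, demand is Qd = 1536 - 4p and supply is Qs = 6p - 1351.
Setting them equal: 1536 - 4p = 6p - 1351 → 2887 = 10p, so p = 288.7 and Q = 381.2.
Δp = 288.7 − 259 = +29.70.

+29.70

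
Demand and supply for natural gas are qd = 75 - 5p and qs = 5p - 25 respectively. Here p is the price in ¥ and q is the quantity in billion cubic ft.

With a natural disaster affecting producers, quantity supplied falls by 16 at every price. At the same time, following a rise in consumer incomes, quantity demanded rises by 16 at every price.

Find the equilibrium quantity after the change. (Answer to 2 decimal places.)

25.00

Before the shock: 75 - 5p = 5p - 25 ⇒ 100 = 10p ⇒ p = 10, q = 25.
After the shift, demand is qd = 91 - 5p and supply is qs = 5p - 41.
Setting them equal: 91 - 5p = 5p - 41 → 132 = 10p, so p = 13.2 and q = 25.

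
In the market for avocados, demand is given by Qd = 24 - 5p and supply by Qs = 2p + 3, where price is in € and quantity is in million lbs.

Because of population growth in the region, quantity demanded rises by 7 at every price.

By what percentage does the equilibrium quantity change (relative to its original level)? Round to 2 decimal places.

Solve the original market: 24 - 5p = 2p + 3, hence p = 3 and Q = 9.
After the shift, demand is Qd = 31 - 5p and supply is Qs = 2p + 3.
Setting them equal: 31 - 5p = 2p + 3 → 28 = 7p, so p = 4 and Q = 11.
%ΔQ = (11 − 9) / 9 × 100 = +22.22%.

+22.22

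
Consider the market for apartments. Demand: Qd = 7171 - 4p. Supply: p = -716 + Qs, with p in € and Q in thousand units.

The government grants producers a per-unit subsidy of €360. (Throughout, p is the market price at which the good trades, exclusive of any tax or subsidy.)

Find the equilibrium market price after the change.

Solve the original market: 7171 - 4p = p + 716, hence p = 1291 and Q = 2007.
Since sellers receive the price plus the subsidy, the effective supply curve becomes Qs = p + 1076.
Setting them equal: 7171 - 4p = p + 1076 → 6095 = 5p, so p = 1219 and Q = 2295.

1219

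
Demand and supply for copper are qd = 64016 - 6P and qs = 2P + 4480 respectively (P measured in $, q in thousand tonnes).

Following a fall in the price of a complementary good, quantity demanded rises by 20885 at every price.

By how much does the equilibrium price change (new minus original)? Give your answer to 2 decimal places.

+2610.63

Solve the original market: 64016 - 6P = 2P + 4480, hence P = 7442 and q = 19364.
The shock moves the curves to qd = 84901 - 6P and qs = 2P + 4480.
Setting them equal: 84901 - 6P = 2P + 4480 → 80421 = 8P, so P = 10052.625 and q = 24585.25.
ΔP = 10052.625 − 7442 = +2610.63.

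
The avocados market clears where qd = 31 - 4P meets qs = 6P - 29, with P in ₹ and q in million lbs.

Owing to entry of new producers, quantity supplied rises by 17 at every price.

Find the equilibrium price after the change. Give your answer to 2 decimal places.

4.30

Original equilibrium: 31 - 4P = 6P - 29 gives 60 = 10P, so P = 6 and q = 7.
The new curves are qd = 31 - 4P (demand) and qs = 6P - 12 (supply).
Clearing the new market: 31 - 4P = 6P - 12, so P = 4.3 and q = 13.8.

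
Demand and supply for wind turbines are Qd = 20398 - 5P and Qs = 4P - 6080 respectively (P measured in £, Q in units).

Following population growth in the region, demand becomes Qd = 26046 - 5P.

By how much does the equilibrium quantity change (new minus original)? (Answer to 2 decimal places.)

+2510.22

Original equilibrium: 20398 - 5P = 4P - 6080 gives 26478 = 9P, so P = 2942 and Q = 5688.
After the shift, demand is Qd = 26046 - 5P and supply is Qs = 4P - 6080.
Setting them equal: 26046 - 5P = 4P - 6080 → 32126 = 9P, so P = 32126/9 ≈ 3569.5556 and Q = 73784/9 ≈ 8198.2222.
ΔQ = 8198.2222 − 5688 = +2510.22.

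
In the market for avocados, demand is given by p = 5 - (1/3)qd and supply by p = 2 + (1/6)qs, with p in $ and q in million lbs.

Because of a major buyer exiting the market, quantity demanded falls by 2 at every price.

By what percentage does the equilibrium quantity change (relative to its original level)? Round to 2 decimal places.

Before the shock: 15 - 3p = 6p - 12 ⇒ 27 = 9p ⇒ p = 3, q = 6.
After the shift, demand is qd = 13 - 3p and supply is qs = 6p - 12.
Setting them equal: 13 - 3p = 6p - 12 → 25 = 9p, so p = 25/9 ≈ 2.7778 and q = 14/3 ≈ 4.6667.
%Δq = (4.6667 − 6) / 6 × 100 = -22.22%.

-22.22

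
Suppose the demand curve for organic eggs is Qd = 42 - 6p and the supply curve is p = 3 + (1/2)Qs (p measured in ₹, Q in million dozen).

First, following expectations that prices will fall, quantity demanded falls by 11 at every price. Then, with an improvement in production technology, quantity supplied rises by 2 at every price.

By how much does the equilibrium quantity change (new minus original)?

Solve the original market: 42 - 6p = 2p - 6, hence p = 6 and Q = 6.
The new curves are Qd = 31 - 6p (demand) and Qs = 2p - 4 (supply).
Setting them equal: 31 - 6p = 2p - 4 → 35 = 8p, so p = 4.375 and Q = 4.75.
ΔQ = 4.75 − 6 = -1.25.

-1.25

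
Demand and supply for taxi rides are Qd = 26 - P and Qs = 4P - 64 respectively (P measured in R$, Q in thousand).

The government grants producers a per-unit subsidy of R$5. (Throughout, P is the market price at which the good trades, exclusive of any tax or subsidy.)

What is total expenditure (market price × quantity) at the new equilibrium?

Initially, 26 - P = 4P - 64, so 90 = 5P and P = 18, Q = 8.
Since sellers receive the price plus the subsidy, the effective supply curve becomes Qs = 4P - 44.
Equate the new curves: 26 - P = 4P - 44, giving 70 = 5P, P = 14, Q = 12.
New expenditure = 14 × 12 = 168.

168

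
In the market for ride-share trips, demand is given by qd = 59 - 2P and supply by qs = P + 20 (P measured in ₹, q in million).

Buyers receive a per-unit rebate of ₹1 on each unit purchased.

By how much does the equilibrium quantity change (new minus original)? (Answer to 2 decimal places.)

Before the shock: 59 - 2P = P + 20 ⇒ 39 = 3P ⇒ P = 13, q = 33.
Since buyers' out-of-pocket price is the market price minus the rebate, the effective demand curve becomes qd = 61 - 2P.
New equilibrium: 61 - 2P = P + 20 ⇒ 41 = 3P ⇒ P = 41/3 ≈ 13.6667, q = 101/3 ≈ 33.6667.
Δq = 33.6667 − 33 = +0.67.

+0.67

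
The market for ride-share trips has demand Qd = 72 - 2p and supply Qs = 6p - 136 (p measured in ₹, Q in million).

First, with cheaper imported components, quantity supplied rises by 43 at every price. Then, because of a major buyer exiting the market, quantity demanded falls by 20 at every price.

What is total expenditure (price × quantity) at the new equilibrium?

Original equilibrium: 72 - 2p = 6p - 136 gives 208 = 8p, so p = 26 and Q = 20.
The shock moves the curves to Qd = 52 - 2p and Qs = 6p - 93.
Equate the new curves: 52 - 2p = 6p - 93, giving 145 = 8p, p = 18.125, Q = 15.75.
New expenditure = 18.125 × 15.75 = 285.46875.

285.46875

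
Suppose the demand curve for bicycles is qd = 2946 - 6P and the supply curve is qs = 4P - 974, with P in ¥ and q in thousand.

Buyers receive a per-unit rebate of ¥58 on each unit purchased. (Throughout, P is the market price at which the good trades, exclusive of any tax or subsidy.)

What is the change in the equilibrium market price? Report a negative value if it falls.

Initially, 2946 - 6P = 4P - 974, so 3920 = 10P and P = 392, q = 594.
Since buyers' out-of-pocket price is the market price minus the rebate, the effective demand curve becomes qd = 3294 - 6P.
Clearing the new market: 3294 - 6P = 4P - 974, so P = 426.8 and q = 733.2.
ΔP = 426.8 − 392 = +34.8.

+34.8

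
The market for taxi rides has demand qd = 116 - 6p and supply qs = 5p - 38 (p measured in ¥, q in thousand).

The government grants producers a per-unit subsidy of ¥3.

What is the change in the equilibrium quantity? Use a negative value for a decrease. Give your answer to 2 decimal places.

Original equilibrium: 116 - 6p = 5p - 38 gives 154 = 11p, so p = 14 and q = 32.
Since sellers receive the price plus the subsidy, the effective supply curve becomes qs = 5p - 23.
Equate the new curves: 116 - 6p = 5p - 23, giving 139 = 11p, p = 139/11 ≈ 12.6364, q = 442/11 ≈ 40.1818.
Δq = 40.1818 − 32 = +8.18.

+8.18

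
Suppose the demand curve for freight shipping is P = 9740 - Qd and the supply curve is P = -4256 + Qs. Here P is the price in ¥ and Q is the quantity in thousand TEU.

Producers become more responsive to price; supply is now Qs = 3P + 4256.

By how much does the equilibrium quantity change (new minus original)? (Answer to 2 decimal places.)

Original equilibrium: 9740 - P = P + 4256 gives 5484 = 2P, so P = 2742 and Q = 6998.
The shock moves the curves to Qd = 9740 - P and Qs = 3P + 4256.
Equate the new curves: 9740 - P = 3P + 4256, giving 5484 = 4P, P = 1371, Q = 8369.
ΔQ = 8369 − 6998 = +1371.00.

+1371.00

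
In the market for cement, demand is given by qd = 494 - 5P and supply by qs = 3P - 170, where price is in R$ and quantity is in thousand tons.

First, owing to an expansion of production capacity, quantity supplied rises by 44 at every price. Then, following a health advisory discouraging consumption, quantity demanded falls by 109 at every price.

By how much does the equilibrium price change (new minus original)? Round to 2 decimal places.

-19.13

Initially, 494 - 5P = 3P - 170, so 664 = 8P and P = 83, q = 79.
After the shift, demand is qd = 385 - 5P and supply is qs = 3P - 126.
New equilibrium: 385 - 5P = 3P - 126 ⇒ 511 = 8P ⇒ P = 63.875, q = 65.625.
ΔP = 63.875 − 83 = -19.13.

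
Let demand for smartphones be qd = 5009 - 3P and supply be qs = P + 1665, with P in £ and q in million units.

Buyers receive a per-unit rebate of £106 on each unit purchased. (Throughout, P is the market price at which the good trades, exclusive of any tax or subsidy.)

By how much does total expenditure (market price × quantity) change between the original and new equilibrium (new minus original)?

Original equilibrium: 5009 - 3P = P + 1665 gives 3344 = 4P, so P = 836 and q = 2501.
Since buyers' out-of-pocket price is the market price minus the rebate, the effective demand curve becomes qd = 5327 - 3P.
Equate the new curves: 5327 - 3P = P + 1665, giving 3662 = 4P, P = 915.5, q = 2580.5.
Expenditure moves from 836×2501 = 2090836 to 915.5×2580.5 = 2362447.75; change = +271611.75.

+271611.75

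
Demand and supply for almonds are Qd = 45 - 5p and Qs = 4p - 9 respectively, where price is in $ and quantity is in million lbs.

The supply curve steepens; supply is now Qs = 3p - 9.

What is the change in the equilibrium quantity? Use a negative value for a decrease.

Before the shock: 45 - 5p = 4p - 9 ⇒ 54 = 9p ⇒ p = 6, Q = 15.
After the shift, demand is Qd = 45 - 5p and supply is Qs = 3p - 9.
Setting them equal: 45 - 5p = 3p - 9 → 54 = 8p, so p = 6.75 and Q = 11.25.
ΔQ = 11.25 − 15 = -3.75.

-3.75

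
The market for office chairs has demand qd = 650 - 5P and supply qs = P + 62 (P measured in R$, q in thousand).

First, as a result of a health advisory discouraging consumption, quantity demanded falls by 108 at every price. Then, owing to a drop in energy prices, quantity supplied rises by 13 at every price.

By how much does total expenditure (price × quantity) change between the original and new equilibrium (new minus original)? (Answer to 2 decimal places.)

Before the shock: 650 - 5P = P + 62 ⇒ 588 = 6P ⇒ P = 98, q = 160.
After the shift, demand is qd = 542 - 5P and supply is qs = P + 75.
New equilibrium: 542 - 5P = P + 75 ⇒ 467 = 6P ⇒ P = 467/6 ≈ 77.8333, q = 917/6 ≈ 152.8333.
Expenditure moves from 98×160 = 15680 to 77.8333×152.8333 = 11895.5278; change = -3784.47.

-3784.47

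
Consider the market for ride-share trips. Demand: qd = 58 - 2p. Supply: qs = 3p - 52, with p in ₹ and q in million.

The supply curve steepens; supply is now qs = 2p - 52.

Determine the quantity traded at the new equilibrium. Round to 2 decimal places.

3.00

Initially, 58 - 2p = 3p - 52, so 110 = 5p and p = 22, q = 14.
After the shift, demand is qd = 58 - 2p and supply is qs = 2p - 52.
Clearing the new market: 58 - 2p = 2p - 52, so p = 27.5 and q = 3.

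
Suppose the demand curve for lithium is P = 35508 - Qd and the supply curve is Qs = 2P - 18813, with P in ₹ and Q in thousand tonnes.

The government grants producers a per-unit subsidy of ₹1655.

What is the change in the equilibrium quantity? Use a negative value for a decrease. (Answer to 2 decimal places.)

+1103.33

Original equilibrium: 35508 - P = 2P - 18813 gives 54321 = 3P, so P = 18107 and Q = 17401.
Since sellers receive the price plus the subsidy, the effective supply curve becomes Qs = 2P - 15503.
Clearing the new market: 35508 - P = 2P - 15503, so P = 51011/3 ≈ 17003.6667 and Q = 55513/3 ≈ 18504.3333.
ΔQ = 18504.3333 − 17401 = +1103.33.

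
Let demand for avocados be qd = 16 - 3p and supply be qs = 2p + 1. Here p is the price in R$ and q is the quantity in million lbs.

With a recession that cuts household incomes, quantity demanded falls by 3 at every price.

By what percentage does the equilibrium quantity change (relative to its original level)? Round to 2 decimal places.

-17.14

Initially, 16 - 3p = 2p + 1, so 15 = 5p and p = 3, q = 7.
The new curves are qd = 13 - 3p (demand) and qs = 2p + 1 (supply).
Equate the new curves: 13 - 3p = 2p + 1, giving 12 = 5p, p = 2.4, q = 5.8.
%Δq = (5.8 − 7) / 7 × 100 = -17.14%.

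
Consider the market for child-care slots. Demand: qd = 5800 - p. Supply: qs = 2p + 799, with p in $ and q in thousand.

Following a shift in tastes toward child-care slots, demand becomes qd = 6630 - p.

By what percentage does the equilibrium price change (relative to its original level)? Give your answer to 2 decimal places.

Initially, 5800 - p = 2p + 799, so 5001 = 3p and p = 1667, q = 4133.
The new curves are qd = 6630 - p (demand) and qs = 2p + 799 (supply).
Equate the new curves: 6630 - p = 2p + 799, giving 5831 = 3p, p = 5831/3 ≈ 1943.6667, q = 14059/3 ≈ 4686.3333.
%Δp = (1943.6667 − 1667) / 1667 × 100 = +16.60%.

+16.60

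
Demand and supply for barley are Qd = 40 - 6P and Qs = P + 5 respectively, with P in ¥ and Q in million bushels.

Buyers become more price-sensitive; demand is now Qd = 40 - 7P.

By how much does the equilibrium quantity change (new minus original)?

Before the shock: 40 - 6P = P + 5 ⇒ 35 = 7P ⇒ P = 5, Q = 10.
After the shift, demand is Qd = 40 - 7P and supply is Qs = P + 5.
Setting them equal: 40 - 7P = P + 5 → 35 = 8P, so P = 4.375 and Q = 9.375.
ΔQ = 9.375 − 10 = -0.625.

-0.625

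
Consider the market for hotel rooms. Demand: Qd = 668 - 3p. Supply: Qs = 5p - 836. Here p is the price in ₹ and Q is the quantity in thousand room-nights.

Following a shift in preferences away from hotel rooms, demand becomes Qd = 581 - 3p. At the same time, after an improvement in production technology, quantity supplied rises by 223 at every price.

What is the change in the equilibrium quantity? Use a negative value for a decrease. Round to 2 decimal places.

Before the shock: 668 - 3p = 5p - 836 ⇒ 1504 = 8p ⇒ p = 188, Q = 104.
After the shift, demand is Qd = 581 - 3p and supply is Qs = 5p - 613.
Setting them equal: 581 - 3p = 5p - 613 → 1194 = 8p, so p = 149.25 and Q = 133.25.
ΔQ = 133.25 − 104 = +29.25.

+29.25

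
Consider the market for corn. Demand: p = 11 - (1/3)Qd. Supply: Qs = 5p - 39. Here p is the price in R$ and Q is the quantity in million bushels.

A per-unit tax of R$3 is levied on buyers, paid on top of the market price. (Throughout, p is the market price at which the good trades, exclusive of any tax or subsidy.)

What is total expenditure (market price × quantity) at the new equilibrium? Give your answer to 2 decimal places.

2.95

Solve the original market: 33 - 3p = 5p - 39, hence p = 9 and Q = 6.
Since buyers pay the price plus the tax, the effective demand curve becomes Qd = 24 - 3p.
Clearing the new market: 24 - 3p = 5p - 39, so p = 7.875 and Q = 0.375.
New expenditure = 7.875 × 0.375 = 2.95.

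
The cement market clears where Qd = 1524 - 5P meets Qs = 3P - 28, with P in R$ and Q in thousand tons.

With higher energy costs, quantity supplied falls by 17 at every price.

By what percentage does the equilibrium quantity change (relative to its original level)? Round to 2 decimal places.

-1.92

Initially, 1524 - 5P = 3P - 28, so 1552 = 8P and P = 194, Q = 554.
The new curves are Qd = 1524 - 5P (demand) and Qs = 3P - 45 (supply).
Setting them equal: 1524 - 5P = 3P - 45 → 1569 = 8P, so P = 196.125 and Q = 543.375.
%ΔQ = (543.375 − 554) / 554 × 100 = -1.92%.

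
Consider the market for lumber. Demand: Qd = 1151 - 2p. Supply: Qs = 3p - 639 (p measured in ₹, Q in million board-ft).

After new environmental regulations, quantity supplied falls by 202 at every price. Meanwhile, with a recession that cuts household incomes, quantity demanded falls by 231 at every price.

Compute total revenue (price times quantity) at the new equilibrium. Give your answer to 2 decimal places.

Before the shock: 1151 - 2p = 3p - 639 ⇒ 1790 = 5p ⇒ p = 358, Q = 435.
With the change applied: demand Qd = 920 - 2p, supply Qs = 3p - 841.
Equate the new curves: 920 - 2p = 3p - 841, giving 1761 = 5p, p = 352.2, Q = 215.6.
New expenditure = 352.2 × 215.6 = 75934.32.

75934.32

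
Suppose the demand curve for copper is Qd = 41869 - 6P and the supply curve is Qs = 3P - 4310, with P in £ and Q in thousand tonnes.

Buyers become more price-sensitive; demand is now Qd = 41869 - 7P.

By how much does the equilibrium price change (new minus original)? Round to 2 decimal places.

-513.10

Solve the original market: 41869 - 6P = 3P - 4310, hence P = 5131 and Q = 11083.
After the shift, demand is Qd = 41869 - 7P and supply is Qs = 3P - 4310.
Setting them equal: 41869 - 7P = 3P - 4310 → 46179 = 10P, so P = 4617.9 and Q = 9543.7.
ΔP = 4617.9 − 5131 = -513.10.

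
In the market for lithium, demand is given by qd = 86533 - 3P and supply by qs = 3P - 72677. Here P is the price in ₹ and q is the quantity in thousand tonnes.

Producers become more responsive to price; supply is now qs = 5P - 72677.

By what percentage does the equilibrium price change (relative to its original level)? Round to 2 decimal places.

-25.00

Solve the original market: 86533 - 3P = 3P - 72677, hence P = 26535 and q = 6928.
The shock moves the curves to qd = 86533 - 3P and qs = 5P - 72677.
New equilibrium: 86533 - 3P = 5P - 72677 ⇒ 159210 = 8P ⇒ P = 19901.25, q = 26829.25.
%ΔP = (19901.25 − 26535) / 26535 × 100 = -25.00%.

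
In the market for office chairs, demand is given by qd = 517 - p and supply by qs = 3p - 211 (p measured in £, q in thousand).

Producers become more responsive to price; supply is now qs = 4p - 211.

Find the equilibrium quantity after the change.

Before the shock: 517 - p = 3p - 211 ⇒ 728 = 4p ⇒ p = 182, q = 335.
With the change applied: demand qd = 517 - p, supply qs = 4p - 211.
Setting them equal: 517 - p = 4p - 211 → 728 = 5p, so p = 145.6 and q = 371.4.

371.4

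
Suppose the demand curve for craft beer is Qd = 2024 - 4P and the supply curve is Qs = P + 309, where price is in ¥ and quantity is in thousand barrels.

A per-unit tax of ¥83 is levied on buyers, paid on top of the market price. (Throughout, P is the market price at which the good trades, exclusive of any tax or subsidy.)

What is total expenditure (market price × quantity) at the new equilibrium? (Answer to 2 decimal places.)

Before the shock: 2024 - 4P = P + 309 ⇒ 1715 = 5P ⇒ P = 343, Q = 652.
Since buyers pay the price plus the tax, the effective demand curve becomes Qd = 1692 - 4P.
Setting them equal: 1692 - 4P = P + 309 → 1383 = 5P, so P = 276.6 and Q = 585.6.
New expenditure = 276.6 × 585.6 = 161976.96.

161976.96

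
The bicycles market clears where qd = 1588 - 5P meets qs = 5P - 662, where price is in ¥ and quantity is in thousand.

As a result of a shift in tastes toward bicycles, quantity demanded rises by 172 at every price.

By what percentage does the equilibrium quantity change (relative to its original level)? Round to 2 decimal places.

+18.57

Initially, 1588 - 5P = 5P - 662, so 2250 = 10P and P = 225, q = 463.
After the shift, demand is qd = 1760 - 5P and supply is qs = 5P - 662.
New equilibrium: 1760 - 5P = 5P - 662 ⇒ 2422 = 10P ⇒ P = 242.2, q = 549.
%Δq = (549 − 463) / 463 × 100 = +18.57%.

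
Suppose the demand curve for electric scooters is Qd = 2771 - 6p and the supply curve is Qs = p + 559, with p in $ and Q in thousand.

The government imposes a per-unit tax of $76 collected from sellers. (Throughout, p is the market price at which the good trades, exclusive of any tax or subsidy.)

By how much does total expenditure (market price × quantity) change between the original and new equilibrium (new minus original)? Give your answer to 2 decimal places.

-11792.41

Solve the original market: 2771 - 6p = p + 559, hence p = 316 and Q = 875.
Since sellers keep the price net of the tax, the effective supply curve becomes Qs = p + 483.
Equate the new curves: 2771 - 6p = p + 483, giving 2288 = 7p, p = 2288/7 ≈ 326.8571, Q = 5669/7 ≈ 809.8571.
Expenditure moves from 316×875 = 276500 to 326.8571×809.8571 = 264707.5918; change = -11792.41.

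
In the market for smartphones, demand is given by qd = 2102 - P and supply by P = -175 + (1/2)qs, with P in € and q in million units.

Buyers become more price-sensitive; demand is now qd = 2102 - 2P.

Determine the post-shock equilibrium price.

Initially, 2102 - P = 2P + 350, so 1752 = 3P and P = 584, q = 1518.
The shock moves the curves to qd = 2102 - 2P and qs = 2P + 350.
Clearing the new market: 2102 - 2P = 2P + 350, so P = 438 and q = 1226.

438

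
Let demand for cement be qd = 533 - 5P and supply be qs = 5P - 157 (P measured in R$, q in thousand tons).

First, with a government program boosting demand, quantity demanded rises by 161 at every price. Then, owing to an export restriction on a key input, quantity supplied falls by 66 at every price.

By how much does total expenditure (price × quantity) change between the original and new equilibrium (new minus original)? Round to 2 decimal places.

Initially, 533 - 5P = 5P - 157, so 690 = 10P and P = 69, q = 188.
After the shift, demand is qd = 694 - 5P and supply is qs = 5P - 223.
Equate the new curves: 694 - 5P = 5P - 223, giving 917 = 10P, P = 91.7, q = 235.5.
Expenditure moves from 69×188 = 12972 to 91.7×235.5 = 21595.35; change = +8623.35.

+8623.35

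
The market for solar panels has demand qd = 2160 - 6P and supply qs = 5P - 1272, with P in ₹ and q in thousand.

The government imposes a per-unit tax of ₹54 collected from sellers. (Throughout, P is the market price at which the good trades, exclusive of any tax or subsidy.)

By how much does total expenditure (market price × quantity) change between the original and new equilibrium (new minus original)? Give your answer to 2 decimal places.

Initially, 2160 - 6P = 5P - 1272, so 3432 = 11P and P = 312, q = 288.
Since sellers keep the price net of the tax, the effective supply curve becomes qs = 5P - 1542.
Setting them equal: 2160 - 6P = 5P - 1542 → 3702 = 11P, so P = 3702/11 ≈ 336.5455 and q = 1548/11 ≈ 140.7273.
Expenditure moves from 312×288 = 89856 to 336.5455×140.7273 = 47361.1240; change = -42494.88.

-42494.88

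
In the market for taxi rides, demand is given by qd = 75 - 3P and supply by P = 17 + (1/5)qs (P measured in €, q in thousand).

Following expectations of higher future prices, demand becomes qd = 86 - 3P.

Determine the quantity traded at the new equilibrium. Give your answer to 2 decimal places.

21.88

Original equilibrium: 75 - 3P = 5P - 85 gives 160 = 8P, so P = 20 and q = 15.
After the shift, demand is qd = 86 - 3P and supply is qs = 5P - 85.
Setting them equal: 86 - 3P = 5P - 85 → 171 = 8P, so P = 21.375 and q = 21.875.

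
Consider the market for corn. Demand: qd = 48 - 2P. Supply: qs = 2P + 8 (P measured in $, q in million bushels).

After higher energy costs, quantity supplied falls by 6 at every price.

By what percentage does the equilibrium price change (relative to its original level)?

Initially, 48 - 2P = 2P + 8, so 40 = 4P and P = 10, q = 28.
The shock moves the curves to qd = 48 - 2P and qs = 2P + 2.
Setting them equal: 48 - 2P = 2P + 2 → 46 = 4P, so P = 11.5 and q = 25.
%ΔP = (11.5 − 10) / 10 × 100 = +15%.

+15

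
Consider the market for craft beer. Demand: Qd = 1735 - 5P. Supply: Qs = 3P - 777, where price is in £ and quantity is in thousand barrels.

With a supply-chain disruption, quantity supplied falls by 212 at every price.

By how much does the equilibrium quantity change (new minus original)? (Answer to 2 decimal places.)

Solve the original market: 1735 - 5P = 3P - 777, hence P = 314 and Q = 165.
The new curves are Qd = 1735 - 5P (demand) and Qs = 3P - 989 (supply).
Clearing the new market: 1735 - 5P = 3P - 989, so P = 340.5 and Q = 32.5.
ΔQ = 32.5 − 165 = -132.50.

-132.50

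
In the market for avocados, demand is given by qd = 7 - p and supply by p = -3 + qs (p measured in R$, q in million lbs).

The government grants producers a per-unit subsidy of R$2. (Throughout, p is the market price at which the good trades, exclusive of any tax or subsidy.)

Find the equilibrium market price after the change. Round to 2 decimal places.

Initially, 7 - p = p + 3, so 4 = 2p and p = 2, q = 5.
Since sellers receive the price plus the subsidy, the effective supply curve becomes qs = p + 5.
Equate the new curves: 7 - p = p + 5, giving 2 = 2p, p = 1, q = 6.

1.00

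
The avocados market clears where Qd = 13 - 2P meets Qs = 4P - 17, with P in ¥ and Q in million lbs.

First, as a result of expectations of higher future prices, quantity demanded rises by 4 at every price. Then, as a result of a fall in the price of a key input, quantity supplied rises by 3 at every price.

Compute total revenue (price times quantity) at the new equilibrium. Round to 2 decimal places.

Original equilibrium: 13 - 2P = 4P - 17 gives 30 = 6P, so P = 5 and Q = 3.
With the change applied: demand Qd = 17 - 2P, supply Qs = 4P - 14.
Equate the new curves: 17 - 2P = 4P - 14, giving 31 = 6P, P = 31/6 ≈ 5.1667, Q = 20/3 ≈ 6.6667.
New expenditure = 5.1667 × 6.6667 = 34.44.

34.44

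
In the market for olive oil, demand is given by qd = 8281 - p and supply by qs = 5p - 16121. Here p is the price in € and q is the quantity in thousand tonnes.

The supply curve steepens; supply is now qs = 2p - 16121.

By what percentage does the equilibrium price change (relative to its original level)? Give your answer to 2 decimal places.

+100.00

Initially, 8281 - p = 5p - 16121, so 24402 = 6p and p = 4067, q = 4214.
The shock moves the curves to qd = 8281 - p and qs = 2p - 16121.
Setting them equal: 8281 - p = 2p - 16121 → 24402 = 3p, so p = 8134 and q = 147.
%Δp = (8134 − 4067) / 4067 × 100 = +100.00%.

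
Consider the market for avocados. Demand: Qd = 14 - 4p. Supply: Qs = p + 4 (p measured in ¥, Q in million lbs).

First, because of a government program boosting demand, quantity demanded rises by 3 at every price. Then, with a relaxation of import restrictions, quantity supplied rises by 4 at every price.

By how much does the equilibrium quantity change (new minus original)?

+3.8

Initially, 14 - 4p = p + 4, so 10 = 5p and p = 2, Q = 6.
With the change applied: demand Qd = 17 - 4p, supply Qs = p + 8.
Clearing the new market: 17 - 4p = p + 8, so p = 1.8 and Q = 9.8.
ΔQ = 9.8 − 6 = +3.8.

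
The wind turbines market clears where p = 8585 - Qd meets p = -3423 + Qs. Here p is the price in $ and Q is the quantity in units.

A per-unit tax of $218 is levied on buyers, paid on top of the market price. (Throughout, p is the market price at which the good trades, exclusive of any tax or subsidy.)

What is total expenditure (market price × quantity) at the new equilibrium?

Before the shock: 8585 - p = p + 3423 ⇒ 5162 = 2p ⇒ p = 2581, Q = 6004.
Since buyers pay the price plus the tax, the effective demand curve becomes Qd = 8367 - p.
Setting them equal: 8367 - p = p + 3423 → 4944 = 2p, so p = 2472 and Q = 5895.
New expenditure = 2472 × 5895 = 14572440.

14572440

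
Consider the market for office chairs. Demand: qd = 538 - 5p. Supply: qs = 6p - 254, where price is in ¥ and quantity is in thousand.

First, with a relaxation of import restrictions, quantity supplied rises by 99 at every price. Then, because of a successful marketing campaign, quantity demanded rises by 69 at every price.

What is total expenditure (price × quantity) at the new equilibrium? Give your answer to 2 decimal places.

Solve the original market: 538 - 5p = 6p - 254, hence p = 72 and q = 178.
The new curves are qd = 607 - 5p (demand) and qs = 6p - 155 (supply).
New equilibrium: 607 - 5p = 6p - 155 ⇒ 762 = 11p ⇒ p = 762/11 ≈ 69.2727, q = 2867/11 ≈ 260.6364.
New expenditure = 69.2727 × 260.6364 = 18054.99.

18054.99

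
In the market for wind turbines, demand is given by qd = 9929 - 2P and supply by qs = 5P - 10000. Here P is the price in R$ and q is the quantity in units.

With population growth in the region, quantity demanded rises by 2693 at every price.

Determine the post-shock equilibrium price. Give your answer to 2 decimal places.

3231.71

Solve the original market: 9929 - 2P = 5P - 10000, hence P = 2847 and q = 4235.
The shock moves the curves to qd = 12622 - 2P and qs = 5P - 10000.
Clearing the new market: 12622 - 2P = 5P - 10000, so P = 22622/7 ≈ 3231.7143 and q = 43110/7 ≈ 6158.5714.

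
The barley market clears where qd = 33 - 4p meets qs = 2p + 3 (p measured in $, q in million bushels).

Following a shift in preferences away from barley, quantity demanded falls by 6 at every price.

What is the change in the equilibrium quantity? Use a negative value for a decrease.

Before the shock: 33 - 4p = 2p + 3 ⇒ 30 = 6p ⇒ p = 5, q = 13.
The new curves are qd = 27 - 4p (demand) and qs = 2p + 3 (supply).
Setting them equal: 27 - 4p = 2p + 3 → 24 = 6p, so p = 4 and q = 11.
Δq = 11 − 13 = -2.

-2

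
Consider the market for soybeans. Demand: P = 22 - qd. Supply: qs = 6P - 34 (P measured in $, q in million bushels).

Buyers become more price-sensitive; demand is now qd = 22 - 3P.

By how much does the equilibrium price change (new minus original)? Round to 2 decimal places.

Original equilibrium: 22 - P = 6P - 34 gives 56 = 7P, so P = 8 and q = 14.
With the change applied: demand qd = 22 - 3P, supply qs = 6P - 34.
Equate the new curves: 22 - 3P = 6P - 34, giving 56 = 9P, P = 56/9 ≈ 6.2222, q = 10/3 ≈ 3.3333.
ΔP = 6.2222 − 8 = -1.78.

-1.78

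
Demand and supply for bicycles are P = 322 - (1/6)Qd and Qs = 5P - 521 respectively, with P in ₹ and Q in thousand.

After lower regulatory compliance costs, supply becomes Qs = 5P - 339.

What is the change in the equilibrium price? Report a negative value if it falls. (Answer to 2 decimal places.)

Original equilibrium: 1932 - 6P = 5P - 521 gives 2453 = 11P, so P = 223 and Q = 594.
The new curves are Qd = 1932 - 6P (demand) and Qs = 5P - 339 (supply).
Equate the new curves: 1932 - 6P = 5P - 339, giving 2271 = 11P, P = 2271/11 ≈ 206.4545, Q = 7626/11 ≈ 693.2727.
ΔP = 206.4545 − 223 = -16.55.

-16.55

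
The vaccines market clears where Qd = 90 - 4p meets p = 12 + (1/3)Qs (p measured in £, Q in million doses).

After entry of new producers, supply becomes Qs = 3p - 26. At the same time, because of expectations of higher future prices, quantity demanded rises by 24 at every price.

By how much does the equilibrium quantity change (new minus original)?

Solve the original market: 90 - 4p = 3p - 36, hence p = 18 and Q = 18.
The new curves are Qd = 114 - 4p (demand) and Qs = 3p - 26 (supply).
New equilibrium: 114 - 4p = 3p - 26 ⇒ 140 = 7p ⇒ p = 20, Q = 34.
ΔQ = 34 − 18 = +16.

+16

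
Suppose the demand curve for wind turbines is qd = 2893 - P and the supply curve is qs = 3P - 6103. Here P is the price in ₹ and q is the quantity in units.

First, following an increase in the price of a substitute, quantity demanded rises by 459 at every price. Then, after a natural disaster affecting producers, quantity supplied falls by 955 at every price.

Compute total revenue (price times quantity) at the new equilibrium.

1950573.75

Initially, 2893 - P = 3P - 6103, so 8996 = 4P and P = 2249, q = 644.
With the change applied: demand qd = 3352 - P, supply qs = 3P - 7058.
Clearing the new market: 3352 - P = 3P - 7058, so P = 2602.5 and q = 749.5.
New expenditure = 2602.5 × 749.5 = 1950573.75.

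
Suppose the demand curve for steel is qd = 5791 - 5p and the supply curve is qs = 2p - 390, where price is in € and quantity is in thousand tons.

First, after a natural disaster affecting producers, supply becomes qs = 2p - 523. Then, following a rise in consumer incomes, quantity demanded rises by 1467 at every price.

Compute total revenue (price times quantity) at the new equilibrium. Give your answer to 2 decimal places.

1889830.22

Before the shock: 5791 - 5p = 2p - 390 ⇒ 6181 = 7p ⇒ p = 883, q = 1376.
With the change applied: demand qd = 7258 - 5p, supply qs = 2p - 523.
Equate the new curves: 7258 - 5p = 2p - 523, giving 7781 = 7p, p = 7781/7 ≈ 1111.5714, q = 11901/7 ≈ 1700.1429.
New expenditure = 1111.5714 × 1700.1429 = 1889830.22.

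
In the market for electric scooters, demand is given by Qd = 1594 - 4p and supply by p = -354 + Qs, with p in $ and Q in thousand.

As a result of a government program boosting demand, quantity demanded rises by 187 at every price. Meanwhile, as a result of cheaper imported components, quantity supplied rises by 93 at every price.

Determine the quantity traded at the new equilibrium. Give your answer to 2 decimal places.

Solve the original market: 1594 - 4p = p + 354, hence p = 248 and Q = 602.
With the change applied: demand Qd = 1781 - 4p, supply Qs = p + 447.
Setting them equal: 1781 - 4p = p + 447 → 1334 = 5p, so p = 266.8 and Q = 713.8.

713.80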